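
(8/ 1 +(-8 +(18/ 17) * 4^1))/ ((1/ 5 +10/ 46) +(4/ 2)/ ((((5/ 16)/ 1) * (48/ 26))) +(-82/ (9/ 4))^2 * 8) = 33534/ 84161441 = 0.00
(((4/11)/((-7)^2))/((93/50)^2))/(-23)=-10000/107221653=-0.00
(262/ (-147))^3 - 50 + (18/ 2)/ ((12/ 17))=-545240839/ 12706092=-42.91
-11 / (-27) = 11 / 27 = 0.41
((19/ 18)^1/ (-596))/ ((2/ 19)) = -361/ 21456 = -0.02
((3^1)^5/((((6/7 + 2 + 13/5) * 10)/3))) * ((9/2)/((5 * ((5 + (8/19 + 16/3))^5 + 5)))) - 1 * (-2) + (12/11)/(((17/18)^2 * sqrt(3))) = 1296 * sqrt(3)/3179 + 94478052555782537/47237052427098280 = 2.71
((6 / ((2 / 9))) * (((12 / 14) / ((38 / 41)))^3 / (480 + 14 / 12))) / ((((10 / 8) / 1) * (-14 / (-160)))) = 19293469056 / 47544441133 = 0.41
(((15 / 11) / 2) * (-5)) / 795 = -0.00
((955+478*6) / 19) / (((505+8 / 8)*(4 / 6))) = 11469 / 19228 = 0.60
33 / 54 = 0.61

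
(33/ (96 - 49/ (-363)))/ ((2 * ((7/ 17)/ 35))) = 1018215/ 69794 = 14.59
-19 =-19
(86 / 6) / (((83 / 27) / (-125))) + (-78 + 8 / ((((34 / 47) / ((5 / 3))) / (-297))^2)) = 89833345989 / 23987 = 3745084.67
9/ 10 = 0.90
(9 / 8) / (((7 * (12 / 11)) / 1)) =33 / 224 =0.15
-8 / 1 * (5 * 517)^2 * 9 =-481120200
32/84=8/21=0.38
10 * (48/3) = 160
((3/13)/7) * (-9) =-0.30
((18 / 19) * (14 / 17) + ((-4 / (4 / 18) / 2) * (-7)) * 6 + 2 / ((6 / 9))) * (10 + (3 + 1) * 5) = 3699450 / 323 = 11453.41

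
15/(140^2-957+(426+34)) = 15/19103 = 0.00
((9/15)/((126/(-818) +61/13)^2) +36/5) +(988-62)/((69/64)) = 866.13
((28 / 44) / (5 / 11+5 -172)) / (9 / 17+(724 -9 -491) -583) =119 / 11164208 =0.00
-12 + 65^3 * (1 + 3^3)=7689488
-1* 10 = -10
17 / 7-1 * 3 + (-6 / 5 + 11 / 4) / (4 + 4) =-0.38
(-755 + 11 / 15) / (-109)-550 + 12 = -868316 / 1635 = -531.08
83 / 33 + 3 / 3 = 116 / 33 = 3.52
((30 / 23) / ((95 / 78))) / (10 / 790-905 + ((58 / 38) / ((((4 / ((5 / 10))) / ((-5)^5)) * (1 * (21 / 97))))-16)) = -6211296 / 21314166953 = -0.00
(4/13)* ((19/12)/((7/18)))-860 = -78146/91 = -858.75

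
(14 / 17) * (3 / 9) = 14 / 51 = 0.27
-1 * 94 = -94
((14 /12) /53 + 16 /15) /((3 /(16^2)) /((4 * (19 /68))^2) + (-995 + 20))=-0.00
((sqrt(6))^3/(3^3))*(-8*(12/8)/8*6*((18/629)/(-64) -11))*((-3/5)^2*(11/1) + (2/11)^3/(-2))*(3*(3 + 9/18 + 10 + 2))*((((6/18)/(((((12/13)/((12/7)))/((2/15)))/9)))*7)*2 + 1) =154544055111873*sqrt(6)/3348796000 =113041.84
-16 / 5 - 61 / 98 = -1873 / 490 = -3.82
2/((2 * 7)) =1/7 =0.14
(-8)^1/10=-4/5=-0.80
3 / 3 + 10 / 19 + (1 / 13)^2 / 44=215663 / 141284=1.53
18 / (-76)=-9 / 38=-0.24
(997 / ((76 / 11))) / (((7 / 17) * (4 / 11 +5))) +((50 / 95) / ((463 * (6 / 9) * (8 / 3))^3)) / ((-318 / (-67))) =11047099083695586601 / 169076186282708992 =65.34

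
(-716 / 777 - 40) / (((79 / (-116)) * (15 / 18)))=7376672 / 102305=72.10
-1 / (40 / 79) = -79 / 40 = -1.98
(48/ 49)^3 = 0.94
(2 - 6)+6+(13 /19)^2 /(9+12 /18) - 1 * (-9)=115666 /10469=11.05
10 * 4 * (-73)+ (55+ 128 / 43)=-123067 / 43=-2862.02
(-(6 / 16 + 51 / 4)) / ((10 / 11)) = -231 / 16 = -14.44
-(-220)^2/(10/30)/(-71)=145200/71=2045.07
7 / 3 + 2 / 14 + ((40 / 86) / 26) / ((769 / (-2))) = 22352872 / 9027291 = 2.48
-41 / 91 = -0.45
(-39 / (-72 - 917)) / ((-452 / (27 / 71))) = -1053 / 31738988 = -0.00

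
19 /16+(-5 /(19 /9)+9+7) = 4505 /304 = 14.82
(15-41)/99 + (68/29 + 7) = 26075/2871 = 9.08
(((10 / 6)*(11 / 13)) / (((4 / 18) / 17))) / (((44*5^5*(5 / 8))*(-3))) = -17 / 40625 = -0.00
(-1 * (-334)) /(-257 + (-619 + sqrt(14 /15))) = -2194380 /5755313 -167 * sqrt(210) /5755313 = -0.38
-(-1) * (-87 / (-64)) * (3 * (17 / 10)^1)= 4437 / 640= 6.93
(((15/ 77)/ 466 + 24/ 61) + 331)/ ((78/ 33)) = 725355545/ 5173532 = 140.21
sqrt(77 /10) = sqrt(770) /10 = 2.77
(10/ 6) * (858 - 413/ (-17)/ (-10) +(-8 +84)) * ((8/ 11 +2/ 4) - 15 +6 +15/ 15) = -715051/ 68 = -10515.46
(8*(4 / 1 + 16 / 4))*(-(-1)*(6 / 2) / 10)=19.20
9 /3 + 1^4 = 4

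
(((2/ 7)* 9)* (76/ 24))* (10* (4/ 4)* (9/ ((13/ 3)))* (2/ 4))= 7695/ 91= 84.56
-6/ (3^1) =-2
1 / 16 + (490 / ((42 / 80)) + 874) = 86755 / 48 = 1807.40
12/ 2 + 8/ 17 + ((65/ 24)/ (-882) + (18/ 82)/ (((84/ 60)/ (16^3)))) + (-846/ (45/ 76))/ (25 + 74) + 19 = 530108528209/ 811475280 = 653.27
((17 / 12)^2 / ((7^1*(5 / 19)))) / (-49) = -5491 / 246960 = -0.02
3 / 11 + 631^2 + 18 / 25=109494548 / 275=398161.99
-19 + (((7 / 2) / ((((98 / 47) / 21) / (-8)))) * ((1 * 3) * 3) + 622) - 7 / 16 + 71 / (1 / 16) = -12791 / 16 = -799.44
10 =10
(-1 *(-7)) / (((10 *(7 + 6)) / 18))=63 / 65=0.97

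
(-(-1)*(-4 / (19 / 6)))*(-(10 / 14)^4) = 15000 / 45619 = 0.33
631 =631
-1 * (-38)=38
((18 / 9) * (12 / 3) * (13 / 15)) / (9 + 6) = 104 / 225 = 0.46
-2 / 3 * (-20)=40 / 3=13.33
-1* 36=-36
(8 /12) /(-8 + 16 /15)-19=-993 /52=-19.10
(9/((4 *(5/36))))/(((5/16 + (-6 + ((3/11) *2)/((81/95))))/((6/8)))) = -288684/119935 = -2.41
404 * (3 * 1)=1212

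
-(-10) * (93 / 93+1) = 20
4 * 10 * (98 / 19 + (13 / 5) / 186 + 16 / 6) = 313.54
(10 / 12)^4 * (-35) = -21875 / 1296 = -16.88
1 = 1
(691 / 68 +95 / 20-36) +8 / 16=-350 / 17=-20.59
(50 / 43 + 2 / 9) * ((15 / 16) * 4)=670 / 129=5.19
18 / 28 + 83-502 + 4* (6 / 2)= -5689 / 14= -406.36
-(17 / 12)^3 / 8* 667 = -3276971 / 13824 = -237.05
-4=-4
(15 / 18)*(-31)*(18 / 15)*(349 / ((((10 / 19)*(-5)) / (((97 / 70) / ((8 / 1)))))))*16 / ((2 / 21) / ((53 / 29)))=3170367303 / 14500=218646.02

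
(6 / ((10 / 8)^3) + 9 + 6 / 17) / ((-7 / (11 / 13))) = -22341 / 14875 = -1.50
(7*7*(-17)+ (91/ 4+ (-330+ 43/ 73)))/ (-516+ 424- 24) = 332781/ 33872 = 9.82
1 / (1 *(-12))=-0.08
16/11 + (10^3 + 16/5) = 55256/55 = 1004.65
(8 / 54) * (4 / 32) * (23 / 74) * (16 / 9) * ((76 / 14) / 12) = 874 / 188811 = 0.00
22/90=11/45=0.24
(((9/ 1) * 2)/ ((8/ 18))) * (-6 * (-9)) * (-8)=-17496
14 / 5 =2.80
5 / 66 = 0.08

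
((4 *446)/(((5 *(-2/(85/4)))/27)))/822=-34119/274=-124.52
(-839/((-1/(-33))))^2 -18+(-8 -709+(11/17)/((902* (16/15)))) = 17097560195151/22304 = 766569234.00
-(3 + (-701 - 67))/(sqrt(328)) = 765 * sqrt(82)/164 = 42.24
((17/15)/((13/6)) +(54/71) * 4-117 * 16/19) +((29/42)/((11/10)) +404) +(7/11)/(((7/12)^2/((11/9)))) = 6318669871/20255235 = 311.95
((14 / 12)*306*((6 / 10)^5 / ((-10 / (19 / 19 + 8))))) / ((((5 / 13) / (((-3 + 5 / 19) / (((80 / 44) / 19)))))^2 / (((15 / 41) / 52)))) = -622663890849 / 640625000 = -971.96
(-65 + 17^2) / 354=0.63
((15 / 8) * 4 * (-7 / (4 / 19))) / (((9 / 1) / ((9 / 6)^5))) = -53865 / 256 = -210.41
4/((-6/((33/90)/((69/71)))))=-0.25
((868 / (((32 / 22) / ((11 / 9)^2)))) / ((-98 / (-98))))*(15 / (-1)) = -1444135 / 108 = -13371.62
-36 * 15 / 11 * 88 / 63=-480 / 7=-68.57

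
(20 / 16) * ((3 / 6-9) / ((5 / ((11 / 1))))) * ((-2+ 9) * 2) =-1309 / 4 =-327.25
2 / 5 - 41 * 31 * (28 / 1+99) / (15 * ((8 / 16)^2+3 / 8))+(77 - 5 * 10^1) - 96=-1296481 / 75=-17286.41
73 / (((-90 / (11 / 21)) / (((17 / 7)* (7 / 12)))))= -13651 / 22680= -0.60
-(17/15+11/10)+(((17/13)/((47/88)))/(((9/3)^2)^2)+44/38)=-9828421/9403290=-1.05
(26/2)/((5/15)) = 39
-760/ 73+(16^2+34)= 20410/ 73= 279.59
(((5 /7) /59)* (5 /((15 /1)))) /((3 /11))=55 /3717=0.01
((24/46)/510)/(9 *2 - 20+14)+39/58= 114382/170085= 0.67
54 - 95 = -41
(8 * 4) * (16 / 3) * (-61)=-31232 / 3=-10410.67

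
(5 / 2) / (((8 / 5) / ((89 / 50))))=89 / 32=2.78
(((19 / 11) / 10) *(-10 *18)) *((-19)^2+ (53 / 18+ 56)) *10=-1436210 / 11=-130564.55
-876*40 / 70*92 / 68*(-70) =805920 / 17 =47407.06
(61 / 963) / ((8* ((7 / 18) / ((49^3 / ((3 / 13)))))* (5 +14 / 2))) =13327951 / 15408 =865.00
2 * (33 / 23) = 66 / 23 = 2.87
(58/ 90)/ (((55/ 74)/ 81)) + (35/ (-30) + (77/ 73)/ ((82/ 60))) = 344890787/ 4938450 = 69.84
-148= -148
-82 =-82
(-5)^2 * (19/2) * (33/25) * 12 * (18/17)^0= 3762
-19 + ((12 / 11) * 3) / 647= -18.99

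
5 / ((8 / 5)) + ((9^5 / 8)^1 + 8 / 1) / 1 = 29569 / 4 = 7392.25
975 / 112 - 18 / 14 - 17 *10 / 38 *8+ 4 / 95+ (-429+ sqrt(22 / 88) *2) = -4855327 / 10640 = -456.33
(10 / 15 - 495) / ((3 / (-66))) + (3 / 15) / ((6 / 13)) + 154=330893 / 30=11029.77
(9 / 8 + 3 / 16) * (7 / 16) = 147 / 256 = 0.57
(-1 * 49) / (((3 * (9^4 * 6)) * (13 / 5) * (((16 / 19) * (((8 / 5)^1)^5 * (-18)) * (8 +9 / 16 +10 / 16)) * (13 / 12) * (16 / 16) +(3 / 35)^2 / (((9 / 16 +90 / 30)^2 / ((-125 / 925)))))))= 501096203125 / 4967515178144303616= 0.00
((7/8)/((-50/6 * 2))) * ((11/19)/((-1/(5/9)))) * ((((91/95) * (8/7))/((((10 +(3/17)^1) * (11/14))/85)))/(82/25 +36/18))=0.04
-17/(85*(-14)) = 1/70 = 0.01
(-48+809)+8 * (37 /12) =2357 /3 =785.67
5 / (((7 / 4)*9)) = 20 / 63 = 0.32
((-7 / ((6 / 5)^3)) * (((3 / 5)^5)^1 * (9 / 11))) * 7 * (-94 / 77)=26649 / 12100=2.20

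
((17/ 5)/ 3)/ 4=17/ 60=0.28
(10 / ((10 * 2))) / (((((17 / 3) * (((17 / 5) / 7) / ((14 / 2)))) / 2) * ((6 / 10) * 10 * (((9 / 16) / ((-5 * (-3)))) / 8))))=78400 / 867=90.43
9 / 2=4.50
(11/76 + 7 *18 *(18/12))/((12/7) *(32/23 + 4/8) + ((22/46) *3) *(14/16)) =4628750/110067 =42.05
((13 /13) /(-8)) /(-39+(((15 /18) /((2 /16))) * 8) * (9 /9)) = -3 /344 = -0.01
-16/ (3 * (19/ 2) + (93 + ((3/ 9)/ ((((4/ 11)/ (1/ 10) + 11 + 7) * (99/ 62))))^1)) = -102816/ 780821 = -0.13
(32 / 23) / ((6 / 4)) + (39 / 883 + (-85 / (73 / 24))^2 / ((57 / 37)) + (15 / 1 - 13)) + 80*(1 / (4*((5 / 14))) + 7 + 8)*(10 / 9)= 35263697706361 / 18506759031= 1905.45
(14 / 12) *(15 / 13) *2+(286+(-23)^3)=-154418 / 13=-11878.31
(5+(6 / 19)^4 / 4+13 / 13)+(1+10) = 2215781 / 130321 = 17.00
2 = 2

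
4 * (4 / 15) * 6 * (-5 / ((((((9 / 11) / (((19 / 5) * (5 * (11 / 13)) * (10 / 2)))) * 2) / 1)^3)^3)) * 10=-17520673024730574132863648249013671875 / 32867202661502827176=-533074664283871094.75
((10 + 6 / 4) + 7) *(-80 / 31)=-1480 / 31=-47.74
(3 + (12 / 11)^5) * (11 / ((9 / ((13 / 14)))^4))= 6968741195 / 1230075210672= 0.01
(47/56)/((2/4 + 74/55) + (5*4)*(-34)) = -2585/2088716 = -0.00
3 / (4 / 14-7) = -21 / 47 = -0.45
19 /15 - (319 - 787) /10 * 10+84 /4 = 7354 /15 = 490.27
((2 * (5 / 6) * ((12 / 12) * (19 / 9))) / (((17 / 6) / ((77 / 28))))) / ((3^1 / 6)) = 1045 / 153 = 6.83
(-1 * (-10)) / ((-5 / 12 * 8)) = -3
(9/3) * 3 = 9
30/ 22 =1.36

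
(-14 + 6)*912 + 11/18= -131317/18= -7295.39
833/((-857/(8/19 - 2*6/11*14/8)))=259063/179113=1.45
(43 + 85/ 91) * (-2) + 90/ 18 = -7541/ 91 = -82.87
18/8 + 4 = 25/4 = 6.25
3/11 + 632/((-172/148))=-257095/473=-543.54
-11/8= -1.38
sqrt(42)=6.48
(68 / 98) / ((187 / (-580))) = -1160 / 539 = -2.15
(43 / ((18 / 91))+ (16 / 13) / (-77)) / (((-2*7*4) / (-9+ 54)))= -19583125 / 112112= -174.67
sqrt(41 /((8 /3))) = sqrt(246) /4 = 3.92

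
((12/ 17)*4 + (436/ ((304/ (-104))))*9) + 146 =-385532/ 323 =-1193.60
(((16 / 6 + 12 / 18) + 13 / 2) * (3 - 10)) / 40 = -413 / 240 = -1.72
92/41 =2.24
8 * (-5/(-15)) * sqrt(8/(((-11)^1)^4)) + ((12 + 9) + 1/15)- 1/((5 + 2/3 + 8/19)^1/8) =16 * sqrt(2)/363 + 102812/5205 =19.81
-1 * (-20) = 20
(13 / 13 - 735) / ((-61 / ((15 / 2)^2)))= 82575 / 122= 676.84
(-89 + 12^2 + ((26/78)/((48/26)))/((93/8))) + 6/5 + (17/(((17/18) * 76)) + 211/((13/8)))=385151713/2067390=186.30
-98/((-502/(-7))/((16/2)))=-2744/251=-10.93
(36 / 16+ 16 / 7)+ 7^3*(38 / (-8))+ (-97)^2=54490 / 7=7784.29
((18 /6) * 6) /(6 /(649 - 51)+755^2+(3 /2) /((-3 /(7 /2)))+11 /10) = 107640 /3408745673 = 0.00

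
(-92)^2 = 8464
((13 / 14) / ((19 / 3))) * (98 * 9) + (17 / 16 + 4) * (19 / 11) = 461673 / 3344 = 138.06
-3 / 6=-0.50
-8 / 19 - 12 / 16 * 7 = -431 / 76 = -5.67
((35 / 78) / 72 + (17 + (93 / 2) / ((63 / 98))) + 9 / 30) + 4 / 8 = 2531119 / 28080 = 90.14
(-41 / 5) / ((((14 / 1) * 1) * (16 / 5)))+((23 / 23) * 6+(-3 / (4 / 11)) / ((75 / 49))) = 0.43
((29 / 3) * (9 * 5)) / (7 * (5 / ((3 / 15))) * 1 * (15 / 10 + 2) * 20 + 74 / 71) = 30885 / 869824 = 0.04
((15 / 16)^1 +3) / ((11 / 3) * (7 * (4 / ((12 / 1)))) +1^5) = 567 / 1376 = 0.41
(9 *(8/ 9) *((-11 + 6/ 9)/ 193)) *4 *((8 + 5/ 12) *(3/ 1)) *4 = -100192/ 579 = -173.04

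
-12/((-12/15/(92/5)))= 276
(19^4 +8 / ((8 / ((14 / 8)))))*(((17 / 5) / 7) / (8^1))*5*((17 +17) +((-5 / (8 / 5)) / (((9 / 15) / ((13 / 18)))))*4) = 18140405509 / 24192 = 749851.42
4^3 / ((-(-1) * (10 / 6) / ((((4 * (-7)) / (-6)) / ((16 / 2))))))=112 / 5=22.40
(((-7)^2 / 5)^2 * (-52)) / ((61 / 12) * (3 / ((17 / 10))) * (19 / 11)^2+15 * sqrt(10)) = -67.31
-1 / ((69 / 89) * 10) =-89 / 690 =-0.13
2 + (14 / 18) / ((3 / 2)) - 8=-148 / 27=-5.48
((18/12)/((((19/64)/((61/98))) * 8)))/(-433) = -366/403123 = -0.00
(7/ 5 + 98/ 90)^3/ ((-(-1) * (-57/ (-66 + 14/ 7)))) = 89915392/ 5194125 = 17.31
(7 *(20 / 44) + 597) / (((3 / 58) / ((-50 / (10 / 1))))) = -1914580 / 33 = -58017.58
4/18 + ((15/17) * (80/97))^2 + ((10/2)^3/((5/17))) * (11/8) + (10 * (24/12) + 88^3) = 133538745977515/195782472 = 682077.13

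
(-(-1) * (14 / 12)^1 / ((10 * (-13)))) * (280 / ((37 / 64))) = -6272 / 1443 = -4.35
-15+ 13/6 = -12.83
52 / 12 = 13 / 3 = 4.33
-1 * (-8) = 8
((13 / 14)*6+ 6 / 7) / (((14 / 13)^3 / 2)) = 98865 / 9604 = 10.29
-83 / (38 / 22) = -48.05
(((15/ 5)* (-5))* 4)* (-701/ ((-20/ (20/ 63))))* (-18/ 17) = 84120/ 119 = 706.89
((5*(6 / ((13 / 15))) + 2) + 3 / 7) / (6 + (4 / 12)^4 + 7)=273051 / 95914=2.85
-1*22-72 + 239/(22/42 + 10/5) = 37/53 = 0.70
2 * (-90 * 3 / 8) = -135 / 2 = -67.50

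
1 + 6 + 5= 12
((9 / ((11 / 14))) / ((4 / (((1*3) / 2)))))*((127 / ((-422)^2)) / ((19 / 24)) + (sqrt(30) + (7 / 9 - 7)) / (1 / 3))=-1492093827 / 18609778 + 567*sqrt(30) / 44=-9.60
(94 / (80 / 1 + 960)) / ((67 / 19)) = 893 / 34840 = 0.03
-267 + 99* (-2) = -465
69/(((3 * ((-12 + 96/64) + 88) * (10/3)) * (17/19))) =1311/13175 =0.10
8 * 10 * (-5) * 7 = -2800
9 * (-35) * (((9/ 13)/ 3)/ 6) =-315/ 26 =-12.12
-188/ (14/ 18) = -1692/ 7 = -241.71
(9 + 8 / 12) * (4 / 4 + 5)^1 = 58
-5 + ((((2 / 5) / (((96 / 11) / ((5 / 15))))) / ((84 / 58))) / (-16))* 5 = -484159 / 96768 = -5.00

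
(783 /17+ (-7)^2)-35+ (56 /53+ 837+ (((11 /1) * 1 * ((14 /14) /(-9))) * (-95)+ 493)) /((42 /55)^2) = 36357724063 /14304276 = 2541.74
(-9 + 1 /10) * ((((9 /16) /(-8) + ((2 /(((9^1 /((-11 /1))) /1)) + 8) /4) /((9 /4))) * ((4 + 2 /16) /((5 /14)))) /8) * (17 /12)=-9.96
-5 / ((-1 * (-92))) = -5 / 92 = -0.05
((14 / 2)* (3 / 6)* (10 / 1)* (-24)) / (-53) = 840 / 53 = 15.85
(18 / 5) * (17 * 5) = 306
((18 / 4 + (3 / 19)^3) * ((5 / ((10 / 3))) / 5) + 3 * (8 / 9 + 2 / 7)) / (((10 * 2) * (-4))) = -561751 / 9218496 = -0.06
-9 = -9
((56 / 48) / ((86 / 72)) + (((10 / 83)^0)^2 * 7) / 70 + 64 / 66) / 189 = 29039 / 2681910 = 0.01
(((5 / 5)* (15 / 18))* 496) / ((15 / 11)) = 2728 / 9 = 303.11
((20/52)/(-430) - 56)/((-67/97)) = 6073073/74906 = 81.08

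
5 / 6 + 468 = 2813 / 6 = 468.83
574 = 574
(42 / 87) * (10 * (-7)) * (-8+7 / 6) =20090 / 87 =230.92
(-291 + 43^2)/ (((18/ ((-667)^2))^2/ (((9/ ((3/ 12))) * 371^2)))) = 42444225013383257638/ 9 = 4716025001487028626.44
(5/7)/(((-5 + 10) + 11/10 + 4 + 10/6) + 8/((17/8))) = 2550/55447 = 0.05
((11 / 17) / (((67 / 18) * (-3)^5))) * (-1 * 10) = 0.01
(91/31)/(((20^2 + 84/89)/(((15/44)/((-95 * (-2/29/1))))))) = 704613/1849573088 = 0.00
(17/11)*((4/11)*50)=3400/121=28.10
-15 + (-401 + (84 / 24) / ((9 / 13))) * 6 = -2390.67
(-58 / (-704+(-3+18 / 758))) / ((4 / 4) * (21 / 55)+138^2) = 604505 / 140327765652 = 0.00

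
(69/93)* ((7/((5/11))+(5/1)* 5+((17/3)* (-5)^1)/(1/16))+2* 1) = -141772/465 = -304.89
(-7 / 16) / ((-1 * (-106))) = -7 / 1696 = -0.00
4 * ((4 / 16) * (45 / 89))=45 / 89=0.51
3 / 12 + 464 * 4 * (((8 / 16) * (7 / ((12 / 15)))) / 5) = 6497 / 4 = 1624.25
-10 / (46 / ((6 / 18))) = -5 / 69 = -0.07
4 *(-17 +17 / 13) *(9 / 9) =-816 / 13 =-62.77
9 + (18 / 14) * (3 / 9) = 66 / 7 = 9.43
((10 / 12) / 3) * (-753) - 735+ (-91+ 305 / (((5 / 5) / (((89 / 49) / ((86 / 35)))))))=-731168 / 903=-809.71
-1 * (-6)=6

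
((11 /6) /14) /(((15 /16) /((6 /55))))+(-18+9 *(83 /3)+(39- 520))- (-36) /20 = -130297 /525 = -248.18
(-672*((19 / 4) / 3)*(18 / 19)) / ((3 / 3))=-1008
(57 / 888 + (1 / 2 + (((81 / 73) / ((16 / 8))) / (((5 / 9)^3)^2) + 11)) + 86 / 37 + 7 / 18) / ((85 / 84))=705053329729 / 21523593750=32.76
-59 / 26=-2.27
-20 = -20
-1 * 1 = -1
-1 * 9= -9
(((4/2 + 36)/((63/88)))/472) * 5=0.56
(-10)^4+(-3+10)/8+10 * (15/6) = 10025.88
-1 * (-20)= 20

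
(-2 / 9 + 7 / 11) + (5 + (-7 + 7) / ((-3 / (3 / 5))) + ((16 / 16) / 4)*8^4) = 1029.41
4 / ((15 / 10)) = 8 / 3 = 2.67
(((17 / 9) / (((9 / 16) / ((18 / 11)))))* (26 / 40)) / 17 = 104 / 495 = 0.21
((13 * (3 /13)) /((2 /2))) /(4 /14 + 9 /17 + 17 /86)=2.96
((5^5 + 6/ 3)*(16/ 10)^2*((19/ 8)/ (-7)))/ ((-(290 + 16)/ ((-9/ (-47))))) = 237652/ 139825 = 1.70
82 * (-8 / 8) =-82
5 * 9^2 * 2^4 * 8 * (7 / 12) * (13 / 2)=196560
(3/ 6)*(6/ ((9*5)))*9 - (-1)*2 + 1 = 18/ 5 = 3.60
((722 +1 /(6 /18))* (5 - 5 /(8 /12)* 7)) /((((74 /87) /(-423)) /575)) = 1457434603125 /148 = 9847531102.20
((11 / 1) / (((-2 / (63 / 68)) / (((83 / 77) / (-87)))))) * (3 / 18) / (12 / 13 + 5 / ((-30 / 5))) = 3237 / 27608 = 0.12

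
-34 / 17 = -2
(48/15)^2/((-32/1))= -8/25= -0.32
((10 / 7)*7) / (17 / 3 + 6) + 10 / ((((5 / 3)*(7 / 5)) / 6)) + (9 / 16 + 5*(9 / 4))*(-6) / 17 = 21327 / 952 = 22.40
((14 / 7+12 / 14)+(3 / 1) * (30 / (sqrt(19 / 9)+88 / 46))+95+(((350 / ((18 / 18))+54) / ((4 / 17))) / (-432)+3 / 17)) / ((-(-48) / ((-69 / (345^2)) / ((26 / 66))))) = -855706377427 / 135996388819200+2277 * sqrt(19) / 3833960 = -0.00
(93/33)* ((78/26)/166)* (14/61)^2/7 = 1302/3397273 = 0.00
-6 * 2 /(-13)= 12 /13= 0.92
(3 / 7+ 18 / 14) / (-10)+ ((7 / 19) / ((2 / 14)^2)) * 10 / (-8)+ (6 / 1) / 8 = -29243 / 1330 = -21.99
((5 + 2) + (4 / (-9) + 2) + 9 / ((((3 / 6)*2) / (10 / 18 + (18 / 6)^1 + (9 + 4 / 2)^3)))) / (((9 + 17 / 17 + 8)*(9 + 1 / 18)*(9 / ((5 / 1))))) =540880 / 13203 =40.97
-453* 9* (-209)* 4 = 3408372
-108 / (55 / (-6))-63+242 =10493 / 55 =190.78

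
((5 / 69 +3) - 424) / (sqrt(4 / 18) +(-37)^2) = -119283708 / 387951281 +29044*sqrt(2) / 387951281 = -0.31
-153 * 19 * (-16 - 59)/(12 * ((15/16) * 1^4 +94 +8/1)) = 32300/183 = 176.50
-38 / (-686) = 19 / 343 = 0.06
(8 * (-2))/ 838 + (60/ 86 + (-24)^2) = 576.68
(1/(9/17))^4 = 83521/6561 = 12.73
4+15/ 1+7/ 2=45/ 2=22.50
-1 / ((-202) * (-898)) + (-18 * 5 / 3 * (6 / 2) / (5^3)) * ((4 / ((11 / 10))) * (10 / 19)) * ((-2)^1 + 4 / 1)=-104484305 / 37911764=-2.76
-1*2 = -2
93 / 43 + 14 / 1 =695 / 43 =16.16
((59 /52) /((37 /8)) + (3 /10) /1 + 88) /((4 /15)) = 1277709 /3848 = 332.04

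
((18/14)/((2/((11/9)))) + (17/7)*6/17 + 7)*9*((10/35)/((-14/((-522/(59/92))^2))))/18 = -69765713424/1193983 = -58431.08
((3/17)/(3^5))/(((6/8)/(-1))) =-4/4131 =-0.00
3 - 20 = -17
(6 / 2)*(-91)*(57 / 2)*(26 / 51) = -67431 / 17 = -3966.53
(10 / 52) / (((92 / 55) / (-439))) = -120725 / 2392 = -50.47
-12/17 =-0.71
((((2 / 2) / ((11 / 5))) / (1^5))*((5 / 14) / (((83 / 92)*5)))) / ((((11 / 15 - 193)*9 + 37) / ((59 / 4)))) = -33925 / 108225194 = -0.00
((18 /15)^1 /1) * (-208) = -1248 /5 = -249.60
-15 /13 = -1.15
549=549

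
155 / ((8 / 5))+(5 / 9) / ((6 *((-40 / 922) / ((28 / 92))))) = 59756 / 621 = 96.23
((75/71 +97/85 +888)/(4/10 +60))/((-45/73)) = -196090483/8201565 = -23.91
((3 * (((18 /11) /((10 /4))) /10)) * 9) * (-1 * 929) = -451494 /275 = -1641.80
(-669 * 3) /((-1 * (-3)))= -669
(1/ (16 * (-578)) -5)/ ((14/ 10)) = -3.57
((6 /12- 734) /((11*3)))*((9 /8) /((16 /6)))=-13203 /1408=-9.38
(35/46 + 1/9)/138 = 361/57132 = 0.01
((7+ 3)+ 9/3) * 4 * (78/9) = 1352/3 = 450.67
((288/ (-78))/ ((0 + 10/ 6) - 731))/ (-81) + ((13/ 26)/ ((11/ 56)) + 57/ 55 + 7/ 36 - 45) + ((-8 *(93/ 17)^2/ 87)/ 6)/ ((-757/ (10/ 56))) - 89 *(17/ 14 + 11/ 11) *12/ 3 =-57632098655117123/ 69477329901980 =-829.51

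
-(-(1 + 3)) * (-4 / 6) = -2.67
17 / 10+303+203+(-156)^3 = -37959083 / 10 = -3795908.30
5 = 5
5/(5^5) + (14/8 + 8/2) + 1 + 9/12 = 9377/1250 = 7.50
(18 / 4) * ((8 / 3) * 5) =60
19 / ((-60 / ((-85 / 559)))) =323 / 6708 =0.05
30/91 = 0.33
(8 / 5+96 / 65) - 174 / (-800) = 17131 / 5200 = 3.29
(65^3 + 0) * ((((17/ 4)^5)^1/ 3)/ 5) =77985645725/ 3072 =25385952.38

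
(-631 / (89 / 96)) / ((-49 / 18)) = 250.03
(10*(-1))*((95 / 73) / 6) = -475 / 219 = -2.17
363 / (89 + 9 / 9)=121 / 30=4.03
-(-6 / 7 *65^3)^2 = -2715080062500 / 49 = -55409797193.88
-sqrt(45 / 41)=-3 * sqrt(205) / 41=-1.05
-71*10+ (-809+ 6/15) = -7593/5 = -1518.60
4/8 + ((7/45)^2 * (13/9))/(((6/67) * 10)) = 589429/1093500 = 0.54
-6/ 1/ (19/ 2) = -12/ 19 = -0.63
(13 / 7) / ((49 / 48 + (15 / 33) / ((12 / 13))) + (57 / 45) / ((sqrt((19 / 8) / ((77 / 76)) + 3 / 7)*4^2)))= 2787870800 / 2269401267 - 2390960*sqrt(1342) / 2269401267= 1.19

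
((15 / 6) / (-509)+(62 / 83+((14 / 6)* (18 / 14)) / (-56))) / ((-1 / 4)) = -1628887 / 591458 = -2.75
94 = 94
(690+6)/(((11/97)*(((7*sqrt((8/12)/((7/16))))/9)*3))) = 25317*sqrt(42)/77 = 2130.82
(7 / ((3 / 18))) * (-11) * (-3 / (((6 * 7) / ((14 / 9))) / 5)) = 770 / 3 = 256.67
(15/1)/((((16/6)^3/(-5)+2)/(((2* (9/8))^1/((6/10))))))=-30375/968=-31.38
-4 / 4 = -1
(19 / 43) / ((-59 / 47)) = -893 / 2537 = -0.35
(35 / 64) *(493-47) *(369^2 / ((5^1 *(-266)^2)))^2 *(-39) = -161240796458937 / 114432263680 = -1409.05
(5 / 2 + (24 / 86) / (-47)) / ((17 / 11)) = 1.61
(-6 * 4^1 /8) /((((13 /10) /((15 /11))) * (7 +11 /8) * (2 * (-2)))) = 900 /9581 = 0.09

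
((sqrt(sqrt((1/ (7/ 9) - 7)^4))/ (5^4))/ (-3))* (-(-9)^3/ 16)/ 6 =-81/ 3500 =-0.02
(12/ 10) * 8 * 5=48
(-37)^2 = 1369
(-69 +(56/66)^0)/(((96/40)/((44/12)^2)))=-10285/27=-380.93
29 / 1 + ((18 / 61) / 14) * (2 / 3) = 12389 / 427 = 29.01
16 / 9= 1.78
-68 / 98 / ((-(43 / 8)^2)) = 2176 / 90601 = 0.02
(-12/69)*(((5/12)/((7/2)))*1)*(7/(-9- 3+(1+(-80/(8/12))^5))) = 0.00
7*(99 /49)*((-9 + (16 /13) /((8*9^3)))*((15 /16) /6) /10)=-938201 /471744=-1.99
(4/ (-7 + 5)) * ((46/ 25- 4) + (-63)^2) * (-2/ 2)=198342/ 25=7933.68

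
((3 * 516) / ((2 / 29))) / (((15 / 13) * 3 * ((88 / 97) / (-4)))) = -1572467 / 55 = -28590.31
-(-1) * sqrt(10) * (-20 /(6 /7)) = -70 * sqrt(10) /3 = -73.79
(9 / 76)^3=729 / 438976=0.00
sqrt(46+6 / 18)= 6.81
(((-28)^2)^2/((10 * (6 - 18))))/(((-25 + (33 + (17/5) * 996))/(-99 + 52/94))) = 88875416/598263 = 148.56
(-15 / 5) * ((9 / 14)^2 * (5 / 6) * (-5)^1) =2025 / 392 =5.17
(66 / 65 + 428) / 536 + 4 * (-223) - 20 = -911.20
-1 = -1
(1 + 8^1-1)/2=4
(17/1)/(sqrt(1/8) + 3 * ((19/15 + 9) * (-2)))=-209440/758887 - 850 * sqrt(2)/758887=-0.28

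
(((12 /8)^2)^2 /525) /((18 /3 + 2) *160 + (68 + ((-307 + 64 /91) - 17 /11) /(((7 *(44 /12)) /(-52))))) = 22869 /4676036800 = 0.00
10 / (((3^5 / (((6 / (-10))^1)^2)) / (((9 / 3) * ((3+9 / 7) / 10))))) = 2 / 105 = 0.02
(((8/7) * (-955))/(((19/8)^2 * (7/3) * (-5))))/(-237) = -97792/1397431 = -0.07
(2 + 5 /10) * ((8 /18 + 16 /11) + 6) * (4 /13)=7820 /1287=6.08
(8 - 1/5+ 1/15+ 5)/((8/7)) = 1351/120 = 11.26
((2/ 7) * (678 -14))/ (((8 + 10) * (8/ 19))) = 1577/ 63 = 25.03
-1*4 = -4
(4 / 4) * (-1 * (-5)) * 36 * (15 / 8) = 675 / 2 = 337.50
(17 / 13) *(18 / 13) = 306 / 169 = 1.81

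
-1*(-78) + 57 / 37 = 2943 / 37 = 79.54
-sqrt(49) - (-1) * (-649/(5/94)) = -61041/5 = -12208.20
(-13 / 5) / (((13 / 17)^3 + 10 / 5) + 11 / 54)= -3448926 / 3516425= -0.98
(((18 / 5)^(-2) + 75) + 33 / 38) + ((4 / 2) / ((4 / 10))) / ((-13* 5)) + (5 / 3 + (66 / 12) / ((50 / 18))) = 159086311 / 2000700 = 79.52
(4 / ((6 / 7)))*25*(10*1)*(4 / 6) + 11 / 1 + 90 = 7909 / 9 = 878.78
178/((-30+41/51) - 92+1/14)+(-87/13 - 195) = -228410622/1124279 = -203.16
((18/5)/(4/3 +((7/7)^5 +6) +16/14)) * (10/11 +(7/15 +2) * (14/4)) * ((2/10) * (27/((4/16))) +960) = 973683396/273625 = 3558.46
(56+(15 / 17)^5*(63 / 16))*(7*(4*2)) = 9240227479 / 2839714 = 3253.93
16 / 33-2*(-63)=4174 / 33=126.48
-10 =-10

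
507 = 507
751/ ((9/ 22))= 1835.78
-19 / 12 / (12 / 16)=-19 / 9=-2.11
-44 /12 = -3.67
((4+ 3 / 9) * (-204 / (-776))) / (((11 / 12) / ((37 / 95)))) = 49062 / 101365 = 0.48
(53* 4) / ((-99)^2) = 212 / 9801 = 0.02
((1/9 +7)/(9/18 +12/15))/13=640/1521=0.42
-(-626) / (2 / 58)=18154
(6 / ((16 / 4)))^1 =3 / 2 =1.50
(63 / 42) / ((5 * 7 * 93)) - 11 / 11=-1.00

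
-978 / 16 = -489 / 8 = -61.12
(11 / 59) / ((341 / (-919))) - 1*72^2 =-9482455 / 1829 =-5184.50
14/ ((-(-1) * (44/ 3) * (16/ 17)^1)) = 357/ 352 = 1.01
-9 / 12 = -3 / 4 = -0.75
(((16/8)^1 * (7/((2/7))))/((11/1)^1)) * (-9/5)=-441/55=-8.02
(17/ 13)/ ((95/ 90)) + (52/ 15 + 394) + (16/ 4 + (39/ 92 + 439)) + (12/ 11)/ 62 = 97885496023/ 116233260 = 842.15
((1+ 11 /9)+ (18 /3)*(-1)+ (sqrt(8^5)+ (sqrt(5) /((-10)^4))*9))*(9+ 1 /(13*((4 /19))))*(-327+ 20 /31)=-157663328*sqrt(2) /403-44342811*sqrt(5) /16120000+ 83758643 /7254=-541734.09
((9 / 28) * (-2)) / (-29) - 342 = -138843 / 406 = -341.98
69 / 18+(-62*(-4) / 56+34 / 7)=13.12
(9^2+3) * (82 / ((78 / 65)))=5740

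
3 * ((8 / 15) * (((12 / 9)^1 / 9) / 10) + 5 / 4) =10189 / 2700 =3.77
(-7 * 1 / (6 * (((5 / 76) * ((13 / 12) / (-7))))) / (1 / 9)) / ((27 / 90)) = 44688 / 13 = 3437.54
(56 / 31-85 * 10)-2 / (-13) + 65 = -315565 / 403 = -783.04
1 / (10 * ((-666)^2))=1 / 4435560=0.00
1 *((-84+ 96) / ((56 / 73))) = 15.64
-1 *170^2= -28900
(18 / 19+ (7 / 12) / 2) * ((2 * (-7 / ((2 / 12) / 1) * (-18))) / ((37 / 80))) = 2847600 / 703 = 4050.64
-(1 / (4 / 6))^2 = -9 / 4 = -2.25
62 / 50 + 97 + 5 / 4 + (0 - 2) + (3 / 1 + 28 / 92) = 231827 / 2300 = 100.79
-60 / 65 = -12 / 13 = -0.92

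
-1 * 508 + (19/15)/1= -7601/15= -506.73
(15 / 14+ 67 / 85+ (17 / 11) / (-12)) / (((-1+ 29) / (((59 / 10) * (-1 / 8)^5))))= -8020637 / 720607641600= -0.00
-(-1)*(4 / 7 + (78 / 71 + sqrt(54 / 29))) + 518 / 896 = 3.61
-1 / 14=-0.07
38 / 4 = 19 / 2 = 9.50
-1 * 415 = -415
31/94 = 0.33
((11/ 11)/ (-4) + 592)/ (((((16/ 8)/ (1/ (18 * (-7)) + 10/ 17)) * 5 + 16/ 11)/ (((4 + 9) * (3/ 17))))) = 114745059/ 1579504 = 72.65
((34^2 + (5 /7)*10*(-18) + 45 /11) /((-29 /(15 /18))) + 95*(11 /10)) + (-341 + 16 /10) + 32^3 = 1088703347 /33495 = 32503.46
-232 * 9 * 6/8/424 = -783/212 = -3.69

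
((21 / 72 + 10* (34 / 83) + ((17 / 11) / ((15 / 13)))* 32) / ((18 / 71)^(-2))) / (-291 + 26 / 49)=-6848592849 / 655064288890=-0.01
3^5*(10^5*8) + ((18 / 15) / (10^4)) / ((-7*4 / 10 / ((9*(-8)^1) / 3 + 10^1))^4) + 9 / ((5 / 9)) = 7776000651 / 40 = 194400016.28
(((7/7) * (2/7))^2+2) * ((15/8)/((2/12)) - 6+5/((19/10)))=30549/1862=16.41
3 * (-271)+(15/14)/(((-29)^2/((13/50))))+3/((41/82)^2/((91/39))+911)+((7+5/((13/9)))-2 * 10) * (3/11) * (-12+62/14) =-340741511529213/429524115020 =-793.30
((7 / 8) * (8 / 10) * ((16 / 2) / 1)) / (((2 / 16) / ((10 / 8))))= 56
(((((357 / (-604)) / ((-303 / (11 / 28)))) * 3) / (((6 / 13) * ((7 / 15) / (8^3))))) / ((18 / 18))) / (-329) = -583440 / 35123053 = -0.02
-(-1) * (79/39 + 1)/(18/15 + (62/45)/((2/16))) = 177/715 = 0.25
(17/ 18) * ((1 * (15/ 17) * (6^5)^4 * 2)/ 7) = 6093597400104960/ 7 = 870513914300708.57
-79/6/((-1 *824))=0.02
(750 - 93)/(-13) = -657/13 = -50.54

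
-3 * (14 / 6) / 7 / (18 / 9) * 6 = -3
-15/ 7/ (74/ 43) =-645/ 518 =-1.25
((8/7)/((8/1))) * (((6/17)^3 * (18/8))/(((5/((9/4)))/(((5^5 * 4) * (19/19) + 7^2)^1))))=27444663/343910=79.80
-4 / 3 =-1.33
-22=-22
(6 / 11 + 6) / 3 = 24 / 11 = 2.18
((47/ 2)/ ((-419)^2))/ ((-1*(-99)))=47/ 34761078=0.00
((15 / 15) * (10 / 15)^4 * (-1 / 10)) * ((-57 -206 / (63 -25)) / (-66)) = -4744 / 253935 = -0.02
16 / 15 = 1.07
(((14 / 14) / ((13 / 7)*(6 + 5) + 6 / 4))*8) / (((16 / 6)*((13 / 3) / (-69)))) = -8694 / 3991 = -2.18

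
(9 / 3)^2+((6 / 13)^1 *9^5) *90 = 2452813.62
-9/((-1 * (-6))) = -1.50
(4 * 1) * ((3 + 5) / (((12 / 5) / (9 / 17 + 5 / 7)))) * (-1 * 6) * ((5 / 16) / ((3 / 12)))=-14800 / 119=-124.37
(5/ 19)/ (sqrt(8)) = 5 * sqrt(2)/ 76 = 0.09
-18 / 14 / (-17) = 9 / 119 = 0.08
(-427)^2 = 182329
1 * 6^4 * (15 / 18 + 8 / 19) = 30888 / 19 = 1625.68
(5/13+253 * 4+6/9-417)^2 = 355277.13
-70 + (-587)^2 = 344499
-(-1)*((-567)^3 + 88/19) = -3463400909/19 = -182284258.37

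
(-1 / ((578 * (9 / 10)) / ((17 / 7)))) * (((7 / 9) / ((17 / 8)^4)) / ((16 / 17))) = -0.00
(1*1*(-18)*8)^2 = 20736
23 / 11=2.09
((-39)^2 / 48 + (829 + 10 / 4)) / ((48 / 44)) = 151921 / 192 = 791.26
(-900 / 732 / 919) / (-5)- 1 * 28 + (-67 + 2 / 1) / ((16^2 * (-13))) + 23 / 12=-1122121483 / 43053312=-26.06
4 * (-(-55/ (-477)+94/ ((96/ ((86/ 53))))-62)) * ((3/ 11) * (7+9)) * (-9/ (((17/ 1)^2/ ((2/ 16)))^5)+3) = 15199699617723512911781/ 4814128922467397632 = 3157.31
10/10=1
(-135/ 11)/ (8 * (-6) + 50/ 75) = 405/ 1562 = 0.26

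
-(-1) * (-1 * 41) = -41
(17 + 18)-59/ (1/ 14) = -791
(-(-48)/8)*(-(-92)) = 552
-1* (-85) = 85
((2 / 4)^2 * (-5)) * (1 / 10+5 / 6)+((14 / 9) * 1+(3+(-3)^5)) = -4313 / 18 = -239.61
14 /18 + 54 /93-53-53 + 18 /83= -2418163 /23157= -104.42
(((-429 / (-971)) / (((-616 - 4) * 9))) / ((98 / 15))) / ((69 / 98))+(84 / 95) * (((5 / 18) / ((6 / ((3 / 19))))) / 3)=19230175 / 8997429708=0.00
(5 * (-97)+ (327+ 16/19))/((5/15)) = -8958/19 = -471.47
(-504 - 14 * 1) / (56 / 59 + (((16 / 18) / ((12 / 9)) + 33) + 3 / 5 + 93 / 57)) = -8710170 / 619589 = -14.06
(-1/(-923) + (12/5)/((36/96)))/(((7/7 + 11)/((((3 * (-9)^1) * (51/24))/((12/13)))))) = -1506591/45440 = -33.16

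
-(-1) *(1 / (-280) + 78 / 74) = 1.05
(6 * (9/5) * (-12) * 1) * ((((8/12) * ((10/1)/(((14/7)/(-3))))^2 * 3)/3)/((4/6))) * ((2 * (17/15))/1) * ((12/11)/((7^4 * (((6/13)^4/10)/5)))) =-873966600/26411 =-33091.01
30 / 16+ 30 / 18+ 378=9157 / 24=381.54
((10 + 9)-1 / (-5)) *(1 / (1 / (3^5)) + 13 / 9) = 4693.33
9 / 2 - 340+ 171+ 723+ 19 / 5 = 5623 / 10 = 562.30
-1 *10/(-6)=5/3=1.67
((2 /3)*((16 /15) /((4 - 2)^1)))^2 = 256 /2025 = 0.13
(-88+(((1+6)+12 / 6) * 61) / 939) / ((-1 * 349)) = 27361 / 109237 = 0.25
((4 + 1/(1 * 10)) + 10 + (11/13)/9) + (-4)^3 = -58273/1170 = -49.81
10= 10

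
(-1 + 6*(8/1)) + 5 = 52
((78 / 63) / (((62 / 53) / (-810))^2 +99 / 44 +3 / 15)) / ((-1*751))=-15972535800 / 23737020675193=-0.00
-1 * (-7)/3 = 7/3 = 2.33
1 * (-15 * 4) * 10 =-600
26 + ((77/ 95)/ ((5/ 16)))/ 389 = 4805382/ 184775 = 26.01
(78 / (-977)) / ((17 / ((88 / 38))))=-3432 / 315571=-0.01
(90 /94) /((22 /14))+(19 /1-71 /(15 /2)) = 10.14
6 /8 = 0.75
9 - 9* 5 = -36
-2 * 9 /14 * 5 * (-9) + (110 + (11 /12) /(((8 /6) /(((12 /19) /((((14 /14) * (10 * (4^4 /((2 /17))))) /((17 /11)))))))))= 167.86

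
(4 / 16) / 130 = 1 / 520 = 0.00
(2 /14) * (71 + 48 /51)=1223 /119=10.28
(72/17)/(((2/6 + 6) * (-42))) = -36/2261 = -0.02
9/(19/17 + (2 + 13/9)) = 1377/698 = 1.97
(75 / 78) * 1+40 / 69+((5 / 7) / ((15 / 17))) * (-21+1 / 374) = -355857 / 23023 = -15.46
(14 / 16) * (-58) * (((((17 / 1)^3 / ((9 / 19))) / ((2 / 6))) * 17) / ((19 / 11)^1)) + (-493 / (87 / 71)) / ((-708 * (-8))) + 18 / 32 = -264087380137 / 16992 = -15541865.59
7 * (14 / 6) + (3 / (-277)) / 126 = 190021 / 11634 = 16.33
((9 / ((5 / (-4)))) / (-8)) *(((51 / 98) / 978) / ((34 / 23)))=207 / 638960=0.00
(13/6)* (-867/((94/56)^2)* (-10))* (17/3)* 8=2002931840/6627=302238.09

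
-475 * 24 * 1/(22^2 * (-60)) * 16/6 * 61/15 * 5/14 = 11590/7623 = 1.52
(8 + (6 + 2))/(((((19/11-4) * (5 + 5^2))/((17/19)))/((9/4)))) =-1122/2375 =-0.47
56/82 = 28/41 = 0.68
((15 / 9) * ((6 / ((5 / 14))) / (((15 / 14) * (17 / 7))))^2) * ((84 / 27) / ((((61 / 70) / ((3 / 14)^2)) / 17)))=15059072 / 77775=193.62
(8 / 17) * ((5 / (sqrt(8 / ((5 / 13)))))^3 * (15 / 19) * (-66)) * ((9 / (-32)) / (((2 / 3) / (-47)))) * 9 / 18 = -392596875 * sqrt(130) / 13974272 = -320.32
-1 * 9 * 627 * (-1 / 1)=5643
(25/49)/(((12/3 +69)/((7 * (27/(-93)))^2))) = 2025/70153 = 0.03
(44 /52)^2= 121 /169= 0.72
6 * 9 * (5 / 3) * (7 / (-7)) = -90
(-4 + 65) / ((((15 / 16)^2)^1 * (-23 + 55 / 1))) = 488 / 225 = 2.17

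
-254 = -254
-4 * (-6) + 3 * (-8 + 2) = 6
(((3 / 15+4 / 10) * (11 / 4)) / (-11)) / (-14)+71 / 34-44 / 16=-3099 / 4760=-0.65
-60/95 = -12/19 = -0.63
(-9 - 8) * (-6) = 102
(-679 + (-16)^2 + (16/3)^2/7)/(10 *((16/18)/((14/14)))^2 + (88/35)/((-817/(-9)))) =-970338645/18364952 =-52.84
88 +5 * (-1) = 83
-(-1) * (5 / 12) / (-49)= -5 / 588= -0.01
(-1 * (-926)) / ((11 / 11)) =926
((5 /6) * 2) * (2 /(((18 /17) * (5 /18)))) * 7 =238 /3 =79.33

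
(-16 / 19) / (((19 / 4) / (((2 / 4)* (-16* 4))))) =2048 / 361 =5.67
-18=-18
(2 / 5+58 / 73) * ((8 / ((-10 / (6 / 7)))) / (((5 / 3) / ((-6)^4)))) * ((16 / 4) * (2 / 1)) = -325472256 / 63875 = -5095.46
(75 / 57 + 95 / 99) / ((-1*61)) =-4280 / 114741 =-0.04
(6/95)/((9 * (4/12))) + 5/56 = 587/5320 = 0.11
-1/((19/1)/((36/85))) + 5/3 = 7967/4845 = 1.64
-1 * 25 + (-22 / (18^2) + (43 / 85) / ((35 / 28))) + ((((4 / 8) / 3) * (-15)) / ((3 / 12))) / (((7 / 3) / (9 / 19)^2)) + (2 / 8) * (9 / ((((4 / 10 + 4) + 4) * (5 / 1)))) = -17795940313 / 695935800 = -25.57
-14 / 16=-0.88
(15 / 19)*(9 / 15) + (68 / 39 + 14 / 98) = 12242 / 5187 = 2.36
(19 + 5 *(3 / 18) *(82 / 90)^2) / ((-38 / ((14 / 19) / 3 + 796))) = -1085882743 / 2631690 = -412.62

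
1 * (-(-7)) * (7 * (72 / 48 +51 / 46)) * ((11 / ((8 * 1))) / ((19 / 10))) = 40425 / 437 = 92.51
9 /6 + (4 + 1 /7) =5.64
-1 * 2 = -2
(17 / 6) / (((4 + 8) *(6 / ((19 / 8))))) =323 / 3456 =0.09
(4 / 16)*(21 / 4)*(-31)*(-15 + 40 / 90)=28427 / 48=592.23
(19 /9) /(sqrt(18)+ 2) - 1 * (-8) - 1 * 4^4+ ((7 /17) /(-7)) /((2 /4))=-266057 /1071+ 19 * sqrt(2) /42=-247.78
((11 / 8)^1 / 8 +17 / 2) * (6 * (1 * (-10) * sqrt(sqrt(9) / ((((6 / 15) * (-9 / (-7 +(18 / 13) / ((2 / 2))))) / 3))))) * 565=-4703625 * sqrt(9490) / 416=-1101469.47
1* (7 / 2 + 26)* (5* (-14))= -2065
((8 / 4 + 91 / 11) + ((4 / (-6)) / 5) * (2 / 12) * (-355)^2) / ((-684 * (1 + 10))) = 138119 / 372438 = 0.37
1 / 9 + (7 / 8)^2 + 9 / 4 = 1801 / 576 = 3.13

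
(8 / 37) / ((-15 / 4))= -32 / 555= -0.06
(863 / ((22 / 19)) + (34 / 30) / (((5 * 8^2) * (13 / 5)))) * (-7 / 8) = -716222269 / 1098240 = -652.15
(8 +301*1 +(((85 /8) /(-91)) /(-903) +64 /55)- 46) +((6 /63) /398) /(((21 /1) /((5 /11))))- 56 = 208.16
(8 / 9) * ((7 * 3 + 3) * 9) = 192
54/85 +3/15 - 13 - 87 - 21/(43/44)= -440987/3655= -120.65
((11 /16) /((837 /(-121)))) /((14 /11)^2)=-161051 /2624832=-0.06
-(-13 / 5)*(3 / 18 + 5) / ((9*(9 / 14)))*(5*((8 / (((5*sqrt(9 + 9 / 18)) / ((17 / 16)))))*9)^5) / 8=4373.76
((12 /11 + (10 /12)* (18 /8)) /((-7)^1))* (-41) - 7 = 6389 /616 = 10.37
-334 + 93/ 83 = -27629/ 83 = -332.88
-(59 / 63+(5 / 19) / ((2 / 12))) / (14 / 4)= -6022 / 8379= -0.72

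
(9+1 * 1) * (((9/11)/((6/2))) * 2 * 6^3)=12960/11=1178.18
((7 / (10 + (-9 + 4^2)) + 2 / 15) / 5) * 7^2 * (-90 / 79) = -6.09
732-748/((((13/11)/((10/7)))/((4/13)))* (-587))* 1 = 508645292/694421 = 732.47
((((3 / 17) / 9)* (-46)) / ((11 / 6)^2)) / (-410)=0.00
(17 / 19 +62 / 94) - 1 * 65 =-56657 / 893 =-63.45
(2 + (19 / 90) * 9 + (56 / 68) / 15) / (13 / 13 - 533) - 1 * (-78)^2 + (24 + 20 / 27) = -14796002153 / 2441880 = -6059.27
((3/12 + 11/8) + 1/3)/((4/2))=47/48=0.98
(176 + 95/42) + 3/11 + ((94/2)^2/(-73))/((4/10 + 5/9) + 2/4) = 696934709/4418106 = 157.75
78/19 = 4.11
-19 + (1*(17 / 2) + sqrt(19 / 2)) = -21 / 2 + sqrt(38) / 2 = -7.42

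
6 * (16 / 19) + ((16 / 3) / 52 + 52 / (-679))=2555248 / 503139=5.08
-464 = -464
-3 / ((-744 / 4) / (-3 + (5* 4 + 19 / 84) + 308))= 27319 / 5208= 5.25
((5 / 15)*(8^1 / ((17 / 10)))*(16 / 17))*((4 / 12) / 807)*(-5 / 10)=-640 / 2099007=-0.00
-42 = -42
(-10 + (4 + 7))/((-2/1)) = -1/2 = -0.50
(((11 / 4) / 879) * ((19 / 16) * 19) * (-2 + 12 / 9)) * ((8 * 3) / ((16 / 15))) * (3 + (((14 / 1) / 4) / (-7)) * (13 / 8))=-694925 / 300032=-2.32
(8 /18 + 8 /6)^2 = 256 /81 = 3.16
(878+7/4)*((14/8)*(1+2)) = 73899/16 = 4618.69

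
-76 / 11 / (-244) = 0.03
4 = 4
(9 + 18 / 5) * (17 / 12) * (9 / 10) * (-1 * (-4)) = 3213 / 50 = 64.26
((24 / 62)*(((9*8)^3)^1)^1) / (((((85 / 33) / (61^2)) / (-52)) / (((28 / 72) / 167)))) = -11121957310464 / 440045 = -25274590.80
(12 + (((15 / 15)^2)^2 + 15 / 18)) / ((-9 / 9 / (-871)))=72293 / 6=12048.83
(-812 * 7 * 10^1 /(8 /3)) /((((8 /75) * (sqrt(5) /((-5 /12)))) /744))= 49557375 * sqrt(5) /4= 27703414.82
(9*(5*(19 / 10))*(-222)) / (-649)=18981 / 649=29.25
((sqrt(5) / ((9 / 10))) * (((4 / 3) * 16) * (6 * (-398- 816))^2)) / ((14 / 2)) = 3772917760 * sqrt(5) / 21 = 401738123.09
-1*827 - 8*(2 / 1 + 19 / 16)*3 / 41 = -67967 / 82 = -828.87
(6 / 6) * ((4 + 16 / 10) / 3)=28 / 15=1.87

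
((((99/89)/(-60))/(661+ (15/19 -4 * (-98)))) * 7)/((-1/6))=4389/5939860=0.00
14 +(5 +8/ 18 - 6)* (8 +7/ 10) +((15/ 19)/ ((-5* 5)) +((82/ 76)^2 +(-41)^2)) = 36633541/ 21660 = 1691.30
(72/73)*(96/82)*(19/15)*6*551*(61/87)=50736384/14965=3390.34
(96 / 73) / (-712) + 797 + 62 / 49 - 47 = 239166976 / 318353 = 751.26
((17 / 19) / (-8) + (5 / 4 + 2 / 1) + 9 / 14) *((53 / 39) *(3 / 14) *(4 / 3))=71073 / 48412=1.47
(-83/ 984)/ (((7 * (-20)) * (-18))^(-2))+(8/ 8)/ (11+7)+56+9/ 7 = -2766890575/ 5166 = -535596.32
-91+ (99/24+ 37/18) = -6107/72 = -84.82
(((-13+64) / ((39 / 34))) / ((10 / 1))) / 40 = 289 / 2600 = 0.11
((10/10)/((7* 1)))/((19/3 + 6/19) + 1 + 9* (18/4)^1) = 0.00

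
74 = 74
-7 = -7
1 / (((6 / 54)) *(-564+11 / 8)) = -72 / 4501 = -0.02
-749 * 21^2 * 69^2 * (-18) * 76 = 2151318371832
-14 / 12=-7 / 6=-1.17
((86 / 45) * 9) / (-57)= -0.30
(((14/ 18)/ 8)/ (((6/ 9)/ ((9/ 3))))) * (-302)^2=159607/ 4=39901.75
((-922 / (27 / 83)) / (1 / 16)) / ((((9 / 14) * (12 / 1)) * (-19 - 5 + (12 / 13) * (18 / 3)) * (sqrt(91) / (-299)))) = -11440637 * sqrt(91) / 10935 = -9980.50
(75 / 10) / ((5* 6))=1 / 4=0.25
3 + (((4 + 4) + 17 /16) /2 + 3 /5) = 1301 /160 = 8.13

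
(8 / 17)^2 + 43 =12491 / 289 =43.22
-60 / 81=-20 / 27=-0.74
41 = 41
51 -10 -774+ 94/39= -28493/39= -730.59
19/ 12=1.58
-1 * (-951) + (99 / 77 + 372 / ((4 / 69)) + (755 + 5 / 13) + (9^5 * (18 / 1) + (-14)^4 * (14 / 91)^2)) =1268076539 / 1183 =1071915.92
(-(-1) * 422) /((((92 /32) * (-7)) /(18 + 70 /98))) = -442256 /1127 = -392.42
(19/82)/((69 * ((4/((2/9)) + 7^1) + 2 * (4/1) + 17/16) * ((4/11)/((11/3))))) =4598/4625415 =0.00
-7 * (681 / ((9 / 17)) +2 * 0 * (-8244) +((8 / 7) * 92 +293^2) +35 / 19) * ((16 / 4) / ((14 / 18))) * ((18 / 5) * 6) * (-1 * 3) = 27068011056 / 133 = 203518880.12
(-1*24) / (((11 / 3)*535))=-72 / 5885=-0.01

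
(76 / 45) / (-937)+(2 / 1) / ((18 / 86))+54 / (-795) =7066136 / 744915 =9.49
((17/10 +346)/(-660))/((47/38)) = -22021/51700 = -0.43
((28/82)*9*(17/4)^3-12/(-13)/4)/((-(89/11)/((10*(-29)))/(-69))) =-443266652565/758992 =-584020.19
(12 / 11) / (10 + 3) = 12 / 143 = 0.08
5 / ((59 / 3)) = 15 / 59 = 0.25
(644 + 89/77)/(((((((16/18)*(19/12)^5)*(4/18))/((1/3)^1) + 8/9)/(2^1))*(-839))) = -41719142016/184076364241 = -0.23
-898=-898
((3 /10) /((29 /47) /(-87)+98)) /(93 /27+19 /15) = 3807 /5858408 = 0.00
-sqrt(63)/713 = -0.01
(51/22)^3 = 132651/10648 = 12.46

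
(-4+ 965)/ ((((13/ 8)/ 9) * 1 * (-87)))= -23064/ 377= -61.18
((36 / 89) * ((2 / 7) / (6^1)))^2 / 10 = 72 / 1940645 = 0.00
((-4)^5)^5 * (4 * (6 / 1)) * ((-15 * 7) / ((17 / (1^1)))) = 2837267765243412480 / 17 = 166898103837847792.94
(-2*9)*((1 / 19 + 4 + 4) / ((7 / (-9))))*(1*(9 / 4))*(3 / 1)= 334611 / 266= 1257.94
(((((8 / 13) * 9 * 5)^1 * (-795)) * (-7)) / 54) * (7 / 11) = 259700 / 143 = 1816.08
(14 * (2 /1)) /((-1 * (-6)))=14 /3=4.67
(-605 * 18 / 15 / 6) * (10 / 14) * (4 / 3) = -2420 / 21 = -115.24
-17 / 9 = -1.89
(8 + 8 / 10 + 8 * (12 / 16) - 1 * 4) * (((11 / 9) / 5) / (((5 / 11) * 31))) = 726 / 3875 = 0.19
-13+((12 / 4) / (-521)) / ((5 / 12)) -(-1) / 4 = -132999 / 10420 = -12.76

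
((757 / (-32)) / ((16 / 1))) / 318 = -757 / 162816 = -0.00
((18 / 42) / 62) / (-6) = -1 / 868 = -0.00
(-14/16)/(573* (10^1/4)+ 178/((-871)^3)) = -4625434177/7572496522636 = -0.00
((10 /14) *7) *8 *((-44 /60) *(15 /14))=-220 /7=-31.43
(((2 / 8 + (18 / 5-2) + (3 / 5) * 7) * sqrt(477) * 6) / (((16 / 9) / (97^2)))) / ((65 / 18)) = 829958481 * sqrt(53) / 5200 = 1161959.41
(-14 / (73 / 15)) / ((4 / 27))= -2835 / 146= -19.42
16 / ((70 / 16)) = 128 / 35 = 3.66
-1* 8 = -8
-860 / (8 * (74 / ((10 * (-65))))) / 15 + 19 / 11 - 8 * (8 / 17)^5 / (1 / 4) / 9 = 671915881589 / 10401872382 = 64.60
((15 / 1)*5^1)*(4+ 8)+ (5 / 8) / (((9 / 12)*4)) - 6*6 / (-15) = 108313 / 120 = 902.61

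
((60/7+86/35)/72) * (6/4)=193/840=0.23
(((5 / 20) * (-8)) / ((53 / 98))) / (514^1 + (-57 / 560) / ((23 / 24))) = -0.01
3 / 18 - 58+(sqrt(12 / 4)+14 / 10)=-1693 / 30+sqrt(3)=-54.70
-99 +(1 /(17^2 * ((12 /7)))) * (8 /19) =-1630813 /16473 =-99.00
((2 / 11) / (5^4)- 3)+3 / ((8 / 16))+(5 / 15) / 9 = 563804 / 185625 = 3.04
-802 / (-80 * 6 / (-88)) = -4411 / 30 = -147.03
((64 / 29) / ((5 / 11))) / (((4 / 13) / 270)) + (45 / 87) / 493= 60911151 / 14297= 4260.41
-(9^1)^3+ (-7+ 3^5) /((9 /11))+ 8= -3893 /9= -432.56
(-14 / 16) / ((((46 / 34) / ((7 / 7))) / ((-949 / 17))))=6643 / 184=36.10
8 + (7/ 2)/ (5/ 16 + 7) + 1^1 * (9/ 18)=2101/ 234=8.98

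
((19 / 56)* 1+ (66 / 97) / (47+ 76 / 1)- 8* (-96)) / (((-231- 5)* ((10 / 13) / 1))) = -2224554943 / 525600320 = -4.23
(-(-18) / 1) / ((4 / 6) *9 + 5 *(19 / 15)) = 54 / 37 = 1.46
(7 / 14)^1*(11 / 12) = 11 / 24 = 0.46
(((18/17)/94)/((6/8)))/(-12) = -1/799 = -0.00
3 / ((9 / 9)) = 3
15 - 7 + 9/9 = 9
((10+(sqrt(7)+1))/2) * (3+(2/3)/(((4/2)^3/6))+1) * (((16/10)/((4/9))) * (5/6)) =27 * sqrt(7)/4+297/4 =92.11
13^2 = 169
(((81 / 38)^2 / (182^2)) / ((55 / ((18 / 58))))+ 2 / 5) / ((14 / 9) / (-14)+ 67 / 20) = 274646454993 / 2223869075428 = 0.12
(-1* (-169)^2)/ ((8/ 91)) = -324881.38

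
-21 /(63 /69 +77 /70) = -4830 /463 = -10.43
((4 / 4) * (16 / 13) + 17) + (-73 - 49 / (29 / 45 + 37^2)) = -43912073 / 801242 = -54.81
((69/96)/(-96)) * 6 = -23/512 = -0.04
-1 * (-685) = 685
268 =268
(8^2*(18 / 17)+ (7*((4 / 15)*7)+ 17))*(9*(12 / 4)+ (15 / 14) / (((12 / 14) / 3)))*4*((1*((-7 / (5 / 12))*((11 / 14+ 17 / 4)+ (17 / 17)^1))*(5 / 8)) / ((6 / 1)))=-172857763 / 1360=-127101.30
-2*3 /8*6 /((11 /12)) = -54 /11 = -4.91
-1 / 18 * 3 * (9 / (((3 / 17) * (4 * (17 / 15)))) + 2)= -53 / 24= -2.21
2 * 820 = 1640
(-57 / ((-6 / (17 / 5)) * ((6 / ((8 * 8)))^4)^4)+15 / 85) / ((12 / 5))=3319105837751964399801507023 / 8781531084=377964367033830156.60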